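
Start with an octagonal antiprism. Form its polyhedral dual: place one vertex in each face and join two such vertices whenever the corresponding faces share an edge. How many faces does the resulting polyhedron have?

The base solid has V = 16, E = 32, F = 18.
The dual swaps V and F and preserves E: V′ = F = 18, E′ = E = 32, F′ = V = 16.

16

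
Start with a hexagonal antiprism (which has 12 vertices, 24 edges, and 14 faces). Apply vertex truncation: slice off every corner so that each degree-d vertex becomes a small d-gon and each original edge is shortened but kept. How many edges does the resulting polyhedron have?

72

Truncation replaces each original edge-end by a new vertex, so V′ = 2E = 48.
Each original edge survives, and each old vertex of degree d contributes d new edges; summing degrees gives Σd = 2E, so E′ = E + 2E = 3E = 72.
Each original face survives and each original vertex becomes one new face: F′ = F + V = 26.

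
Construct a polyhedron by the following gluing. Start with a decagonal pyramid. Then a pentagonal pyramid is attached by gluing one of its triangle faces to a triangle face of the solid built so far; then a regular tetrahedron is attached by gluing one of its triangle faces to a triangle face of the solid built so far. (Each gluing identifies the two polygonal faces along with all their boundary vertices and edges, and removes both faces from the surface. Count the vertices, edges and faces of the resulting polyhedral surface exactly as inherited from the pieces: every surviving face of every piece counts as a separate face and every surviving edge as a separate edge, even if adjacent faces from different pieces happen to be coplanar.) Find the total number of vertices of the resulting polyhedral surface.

15

A decagonal pyramid: V=11, E=20, F=11.
Attach a pentagonal pyramid (V=6, E=10, F=6) along a 3-gon: merge 3 vertices and 3 edges, delete both glued faces → V=14, E=27, F=15.
Attach a regular tetrahedron (V=4, E=6, F=4) along a 3-gon: merge 3 vertices and 3 edges, delete both glued faces → V=15, E=30, F=17.
Check: V − E + F = 15 − 30 + 17 = 2.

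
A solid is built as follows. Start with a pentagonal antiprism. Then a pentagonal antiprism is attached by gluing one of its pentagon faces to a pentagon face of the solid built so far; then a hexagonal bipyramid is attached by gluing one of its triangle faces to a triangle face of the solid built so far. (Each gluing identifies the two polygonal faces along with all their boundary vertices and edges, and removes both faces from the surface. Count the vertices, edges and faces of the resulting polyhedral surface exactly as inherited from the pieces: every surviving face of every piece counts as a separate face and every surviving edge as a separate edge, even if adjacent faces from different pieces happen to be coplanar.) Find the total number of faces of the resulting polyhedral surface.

A pentagonal antiprism: V=10, E=20, F=12.
Attach a pentagonal antiprism (V=10, E=20, F=12) along a 5-gon: merge 5 vertices and 5 edges, delete both glued faces → V=15, E=35, F=22.
Attach a hexagonal bipyramid (V=8, E=18, F=12) along a 3-gon: merge 3 vertices and 3 edges, delete both glued faces → V=20, E=50, F=32.
Check: V − E + F = 20 − 50 + 32 = 2.

32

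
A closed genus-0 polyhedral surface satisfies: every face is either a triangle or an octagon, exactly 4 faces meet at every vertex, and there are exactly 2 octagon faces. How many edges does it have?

Let x be the number of triangles; then F = 2 + x.
Edge–face incidences: 2E = 8·2 + 3·x = 16 + 3x.
Every vertex has degree 4, so 4V = 2E.
Euler: V − E + F = 2 ⇒ (2E)/4 − E + (2 + x) = 2.
Multiply by 8: 2·(2E) − 4·(2E) + 8·(2 + x) = 16, i.e. 16 + 8x − 2·(16 + 3x) = 16.
Collecting terms: 2x − 16 = 16, so 2x = 32, so x = 16.
Then 2E = 16 + 3·16 = 64, so E = 32, V = 2E/4 = 16, F = 2 + 16 = 18.

32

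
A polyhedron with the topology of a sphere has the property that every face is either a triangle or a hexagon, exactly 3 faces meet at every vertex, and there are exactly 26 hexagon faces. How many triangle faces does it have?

Let x be the number of triangles; then F = 26 + x.
Edge–face incidences: 2E = 6·26 + 3·x = 156 + 3x.
Every vertex has degree 3, so 3V = 2E.
Euler: V − E + F = 2 ⇒ (2E)/3 − E + (26 + x) = 2.
Multiply by 6: 2·(2E) − 3·(2E) + 6·(26 + x) = 12, i.e. 156 + 6x − (156 + 3x) = 12.
Collecting terms: 3x = 12, so x = 4.
Then 2E = 156 + 3·4 = 168, so E = 84, V = 2E/3 = 56, F = 26 + 4 = 30.

4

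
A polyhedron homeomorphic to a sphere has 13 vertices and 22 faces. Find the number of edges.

33

Here V − E + F = 2.
E = V + F − (2) = 13 + 22 − (2) = 33.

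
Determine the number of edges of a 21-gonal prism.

63

A prism on an n-gon has two n-gon bases and n rectangular sides: V = 2·21 = 42, E = 3·21 = 63, F = 21 + 2 = 23.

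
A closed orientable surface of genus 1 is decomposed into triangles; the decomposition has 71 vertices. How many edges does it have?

213

χ = 2 − 2·1 = 0, and every face is a triangle so 3F = 2E.
V − E + F = 0 with E = 3F/2 gives 71 − (3/2 − 1)·F = 0, so F = 142 and E = 213.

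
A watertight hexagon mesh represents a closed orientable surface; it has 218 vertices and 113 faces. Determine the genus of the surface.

5

Every face is a hexagon, so 2E = 6·113 = 678, giving E = 339.
χ = V − E + F = 218 − 339 + 113 = -8.
For a closed orientable surface χ = 2 − 2g, so g = (2 − (-8))/2 = 5.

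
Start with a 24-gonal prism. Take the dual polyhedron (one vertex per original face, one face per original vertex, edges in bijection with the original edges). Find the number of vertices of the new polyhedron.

The base solid has V = 48, E = 72, F = 26.
The dual swaps V and F and preserves E: V′ = F = 26, E′ = E = 72, F′ = V = 48.

26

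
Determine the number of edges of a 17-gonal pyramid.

A pyramid on an n-gon base has one n-gon and n triangles: V = 17 + 1 = 18, E = 2·17 = 34, F = 17 + 1 = 18.

34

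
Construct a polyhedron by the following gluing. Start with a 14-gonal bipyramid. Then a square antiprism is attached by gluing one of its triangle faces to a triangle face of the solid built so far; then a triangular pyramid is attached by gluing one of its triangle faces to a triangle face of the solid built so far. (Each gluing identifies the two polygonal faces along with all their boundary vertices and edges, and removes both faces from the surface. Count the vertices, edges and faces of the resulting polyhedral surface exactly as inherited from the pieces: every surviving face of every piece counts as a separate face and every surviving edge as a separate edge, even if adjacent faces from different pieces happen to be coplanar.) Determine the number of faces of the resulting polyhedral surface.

A 14-gonal bipyramid: V=16, E=42, F=28.
Attach a square antiprism (V=8, E=16, F=10) along a 3-gon: merge 3 vertices and 3 edges, delete both glued faces → V=21, E=55, F=36.
Attach a triangular pyramid (V=4, E=6, F=4) along a 3-gon: merge 3 vertices and 3 edges, delete both glued faces → V=22, E=58, F=38.
Check: V − E + F = 22 − 58 + 38 = 2.

38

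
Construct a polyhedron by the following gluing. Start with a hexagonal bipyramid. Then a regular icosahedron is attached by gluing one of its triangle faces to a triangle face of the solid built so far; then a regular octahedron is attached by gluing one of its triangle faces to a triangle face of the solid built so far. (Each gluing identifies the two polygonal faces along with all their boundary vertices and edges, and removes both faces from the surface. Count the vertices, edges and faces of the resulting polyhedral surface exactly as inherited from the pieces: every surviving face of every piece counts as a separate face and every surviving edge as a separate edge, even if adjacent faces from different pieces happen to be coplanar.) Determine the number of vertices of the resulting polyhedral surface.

A hexagonal bipyramid: V=8, E=18, F=12.
Attach a regular icosahedron (V=12, E=30, F=20) along a 3-gon: merge 3 vertices and 3 edges, delete both glued faces → V=17, E=45, F=30.
Attach a regular octahedron (V=6, E=12, F=8) along a 3-gon: merge 3 vertices and 3 edges, delete both glued faces → V=20, E=54, F=36.
Check: V − E + F = 20 − 54 + 36 = 2.

20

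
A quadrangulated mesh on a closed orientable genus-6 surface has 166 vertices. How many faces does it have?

χ = 2 − 2·6 = -10, and every face is a square so 4F = 2E.
V − E + F = -10 with E = 4F/2 gives 166 − (4/2 − 1)·F = -10, so F = 176 and E = 352.

176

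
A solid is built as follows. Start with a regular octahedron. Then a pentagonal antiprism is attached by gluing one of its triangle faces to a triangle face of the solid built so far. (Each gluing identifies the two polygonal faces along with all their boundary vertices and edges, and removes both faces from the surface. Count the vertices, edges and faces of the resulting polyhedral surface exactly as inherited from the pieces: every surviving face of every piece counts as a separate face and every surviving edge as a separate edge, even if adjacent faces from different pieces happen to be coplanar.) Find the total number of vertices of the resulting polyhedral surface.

13

A regular octahedron: V=6, E=12, F=8.
Attach a pentagonal antiprism (V=10, E=20, F=12) along a 3-gon: merge 3 vertices and 3 edges, delete both glued faces → V=13, E=29, F=18.
Check: V − E + F = 13 − 29 + 18 = 2.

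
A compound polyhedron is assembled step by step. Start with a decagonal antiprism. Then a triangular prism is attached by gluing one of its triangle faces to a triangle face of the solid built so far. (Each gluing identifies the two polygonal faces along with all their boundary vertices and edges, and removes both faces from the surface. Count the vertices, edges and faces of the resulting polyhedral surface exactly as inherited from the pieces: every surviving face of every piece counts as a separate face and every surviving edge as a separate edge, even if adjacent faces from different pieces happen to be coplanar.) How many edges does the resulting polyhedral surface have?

46

A decagonal antiprism: V=20, E=40, F=22.
Attach a triangular prism (V=6, E=9, F=5) along a 3-gon: merge 3 vertices and 3 edges, delete both glued faces → V=23, E=46, F=25.
Check: V − E + F = 23 − 46 + 25 = 2.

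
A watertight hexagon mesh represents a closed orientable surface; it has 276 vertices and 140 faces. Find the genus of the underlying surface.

Every face is a hexagon, so 2E = 6·140 = 840, giving E = 420.
χ = V − E + F = 276 − 420 + 140 = -4.
For a closed orientable surface χ = 2 − 2g, so g = (2 − (-4))/2 = 3.

3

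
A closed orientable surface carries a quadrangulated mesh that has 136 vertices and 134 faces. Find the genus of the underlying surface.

Every face is a square, so 2E = 4·134 = 536, giving E = 268.
χ = V − E + F = 136 − 268 + 134 = 2.
For a closed orientable surface χ = 2 − 2g, so g = (2 − (2))/2 = 0.

0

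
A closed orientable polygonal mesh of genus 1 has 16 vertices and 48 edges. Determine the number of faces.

For a closed orientable surface of genus 1, χ = 2 − 2·1 = 0.
F = 0 − V + E = 0 − 16 + 48 = 32.

32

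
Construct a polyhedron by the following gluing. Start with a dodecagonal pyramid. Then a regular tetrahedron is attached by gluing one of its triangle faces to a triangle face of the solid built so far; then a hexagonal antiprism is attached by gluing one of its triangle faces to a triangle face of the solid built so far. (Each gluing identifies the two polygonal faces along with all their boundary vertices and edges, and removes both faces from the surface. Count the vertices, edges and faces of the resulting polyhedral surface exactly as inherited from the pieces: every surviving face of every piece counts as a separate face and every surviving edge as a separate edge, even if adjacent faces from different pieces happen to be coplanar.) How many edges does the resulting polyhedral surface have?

A dodecagonal pyramid: V=13, E=24, F=13.
Attach a regular tetrahedron (V=4, E=6, F=4) along a 3-gon: merge 3 vertices and 3 edges, delete both glued faces → V=14, E=27, F=15.
Attach a hexagonal antiprism (V=12, E=24, F=14) along a 3-gon: merge 3 vertices and 3 edges, delete both glued faces → V=23, E=48, F=27.
Check: V − E + F = 23 − 48 + 27 = 2.

48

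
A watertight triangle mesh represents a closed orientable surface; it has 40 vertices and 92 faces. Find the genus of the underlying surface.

Every face is a triangle, so 2E = 3·92 = 276, giving E = 138.
χ = V − E + F = 40 − 138 + 92 = -6.
For a closed orientable surface χ = 2 − 2g, so g = (2 − (-6))/2 = 4.

4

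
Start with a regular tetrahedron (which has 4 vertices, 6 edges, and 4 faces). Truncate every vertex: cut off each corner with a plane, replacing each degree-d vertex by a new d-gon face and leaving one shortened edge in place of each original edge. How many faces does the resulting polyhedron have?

Truncation replaces each original edge-end by a new vertex, so V′ = 2E = 12.
Each original edge survives, and each old vertex of degree d contributes d new edges; summing degrees gives Σd = 2E, so E′ = E + 2E = 3E = 18.
Each original face survives and each original vertex becomes one new face: F′ = F + V = 8.

8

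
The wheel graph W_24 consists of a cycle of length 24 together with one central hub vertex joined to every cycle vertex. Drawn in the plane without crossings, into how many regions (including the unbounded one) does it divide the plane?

25

W_24 has V = 24 + 1 = 25 vertices and E = 2·24 = 48 edges.
By Euler's formula F = 2 − V + E = 2 − 25 + 48 = 25.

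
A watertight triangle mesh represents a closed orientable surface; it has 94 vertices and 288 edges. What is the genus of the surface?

2

Every face is a triangle and each edge borders two faces, so 3F = 2·288, giving F = 192.
χ = V − E + F = 94 − 288 + 192 = -2.
For a closed orientable surface χ = 2 − 2g, so g = (2 − (-2))/2 = 2.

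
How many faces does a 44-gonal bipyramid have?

A bipyramid over an n-gon has 2n triangular faces and n + 2 vertices: V = 44 + 2 = 46, E = 3·44 = 132, F = 2·44 = 88.

88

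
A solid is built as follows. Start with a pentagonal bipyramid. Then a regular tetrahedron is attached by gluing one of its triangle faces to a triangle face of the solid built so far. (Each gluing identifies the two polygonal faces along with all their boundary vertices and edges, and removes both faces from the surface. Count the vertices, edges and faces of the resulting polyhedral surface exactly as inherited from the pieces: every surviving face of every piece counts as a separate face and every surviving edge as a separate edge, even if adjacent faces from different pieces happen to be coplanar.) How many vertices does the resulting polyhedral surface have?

A pentagonal bipyramid: V=7, E=15, F=10.
Attach a regular tetrahedron (V=4, E=6, F=4) along a 3-gon: merge 3 vertices and 3 edges, delete both glued faces → V=8, E=18, F=12.
Check: V − E + F = 8 − 18 + 12 = 2.

8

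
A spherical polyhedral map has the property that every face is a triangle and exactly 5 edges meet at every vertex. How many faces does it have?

Each face has 3 edges and each edge borders two faces, so 2E = 3F.
Each vertex has degree 5, so 5V = 2E and hence V = 3F/5.
Euler: V − E + F = 2 ⇒ (3F/5) − (3F/2) + F = 2.
Multiply by 10: (6 − 15 + 10)F = 20, i.e. 1F = 20.
So F = 20, E = 3·20/2 = 30, V = 3·20/5 = 12.

20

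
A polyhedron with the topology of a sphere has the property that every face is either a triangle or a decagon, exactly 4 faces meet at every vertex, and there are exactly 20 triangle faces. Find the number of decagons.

Let x be the number of decagons; then F = 20 + x.
Edge–face incidences: 2E = 3·20 + 10·x = 60 + 10x.
Every vertex has degree 4, so 4V = 2E.
Euler: V − E + F = 2 ⇒ (2E)/4 − E + (20 + x) = 2.
Multiply by 8: 2·(2E) − 4·(2E) + 8·(20 + x) = 16, i.e. 160 + 8x − 2·(60 + 10x) = 16.
Collecting terms: −12x + 40 = 16, so −12x = −24, so x = 2.
Then 2E = 60 + 10·2 = 80, so E = 40, V = 2E/4 = 20, F = 20 + 2 = 22.

2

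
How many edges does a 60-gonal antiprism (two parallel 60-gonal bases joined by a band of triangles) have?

240

An antiprism on an n-gon has two n-gon caps and 2n triangles: V = 2·60 = 120, E = 4·60 = 240, F = 2·60 + 2 = 122.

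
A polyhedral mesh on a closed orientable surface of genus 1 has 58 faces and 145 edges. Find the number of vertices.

87

For a closed orientable surface of genus 1, χ = 2 − 2·1 = 0.
V = 0 + E − F = 0 + 145 − 58 = 87.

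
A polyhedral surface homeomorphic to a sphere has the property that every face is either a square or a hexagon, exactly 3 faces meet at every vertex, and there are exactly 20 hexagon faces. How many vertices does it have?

48

Let x be the number of squares; then F = 20 + x.
Edge–face incidences: 2E = 6·20 + 4·x = 120 + 4x.
Every vertex has degree 3, so 3V = 2E.
Euler: V − E + F = 2 ⇒ (2E)/3 − E + (20 + x) = 2.
Multiply by 6: 2·(2E) − 3·(2E) + 6·(20 + x) = 12, i.e. 120 + 6x − (120 + 4x) = 12.
Collecting terms: 2x = 12, so x = 6.
Then 2E = 120 + 4·6 = 144, so E = 72, V = 2E/3 = 48, F = 20 + 6 = 26.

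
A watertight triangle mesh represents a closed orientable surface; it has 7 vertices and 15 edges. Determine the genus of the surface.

Every face is a triangle and each edge borders two faces, so 3F = 2·15, giving F = 10.
χ = V − E + F = 7 − 15 + 10 = 2.
For a closed orientable surface χ = 2 − 2g, so g = (2 − (2))/2 = 0.

0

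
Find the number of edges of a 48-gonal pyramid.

96

A pyramid on an n-gon base has one n-gon and n triangles: V = 48 + 1 = 49, E = 2·48 = 96, F = 48 + 1 = 49.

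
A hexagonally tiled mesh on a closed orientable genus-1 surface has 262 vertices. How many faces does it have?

χ = 2 − 2·1 = 0, and every face is a hexagon so 6F = 2E.
V − E + F = 0 with E = 6F/2 gives 262 − (6/2 − 1)·F = 0, so F = 131 and E = 393.

131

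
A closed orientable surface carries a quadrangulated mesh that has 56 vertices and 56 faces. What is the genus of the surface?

1

Every face is a square, so 2E = 4·56 = 224, giving E = 112.
χ = V − E + F = 56 − 112 + 56 = 0.
For a closed orientable surface χ = 2 − 2g, so g = (2 − (0))/2 = 1.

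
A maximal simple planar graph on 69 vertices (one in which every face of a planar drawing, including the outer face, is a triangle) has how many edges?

In a plane triangulation 3F = 2E and V − E + F = 2, so E = 3V − 6 = 3·69 − 6 = 201.

201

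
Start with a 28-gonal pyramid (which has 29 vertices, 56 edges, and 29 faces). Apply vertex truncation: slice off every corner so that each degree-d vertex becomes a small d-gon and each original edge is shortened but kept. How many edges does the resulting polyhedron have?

168

Truncation replaces each original edge-end by a new vertex, so V′ = 2E = 112.
Each original edge survives, and each old vertex of degree d contributes d new edges; summing degrees gives Σd = 2E, so E′ = E + 2E = 3E = 168.
Each original face survives and each original vertex becomes one new face: F′ = F + V = 58.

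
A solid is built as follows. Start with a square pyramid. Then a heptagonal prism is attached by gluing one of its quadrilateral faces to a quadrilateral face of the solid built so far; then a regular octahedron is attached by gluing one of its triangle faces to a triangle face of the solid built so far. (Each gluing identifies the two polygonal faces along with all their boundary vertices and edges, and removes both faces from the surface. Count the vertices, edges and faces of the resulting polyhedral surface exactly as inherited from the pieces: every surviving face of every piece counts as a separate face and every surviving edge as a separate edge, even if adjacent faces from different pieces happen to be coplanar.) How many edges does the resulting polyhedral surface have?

34

A square pyramid: V=5, E=8, F=5.
Attach a heptagonal prism (V=14, E=21, F=9) along a 4-gon: merge 4 vertices and 4 edges, delete both glued faces → V=15, E=25, F=12.
Attach a regular octahedron (V=6, E=12, F=8) along a 3-gon: merge 3 vertices and 3 edges, delete both glued faces → V=18, E=34, F=18.
Check: V − E + F = 18 − 34 + 18 = 2.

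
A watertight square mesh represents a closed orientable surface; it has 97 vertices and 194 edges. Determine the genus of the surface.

1

Every face is a square and each edge borders two faces, so 4F = 2·194, giving F = 97.
χ = V − E + F = 97 − 194 + 97 = 0.
For a closed orientable surface χ = 2 − 2g, so g = (2 − (0))/2 = 1.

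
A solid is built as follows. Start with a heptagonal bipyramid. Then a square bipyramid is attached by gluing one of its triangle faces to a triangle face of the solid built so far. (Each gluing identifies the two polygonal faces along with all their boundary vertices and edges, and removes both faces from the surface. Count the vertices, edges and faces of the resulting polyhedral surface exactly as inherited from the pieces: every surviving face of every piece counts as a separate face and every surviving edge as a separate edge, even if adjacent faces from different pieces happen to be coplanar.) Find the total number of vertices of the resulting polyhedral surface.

A heptagonal bipyramid: V=9, E=21, F=14.
Attach a square bipyramid (V=6, E=12, F=8) along a 3-gon: merge 3 vertices and 3 edges, delete both glued faces → V=12, E=30, F=20.
Check: V − E + F = 12 − 30 + 20 = 2.

12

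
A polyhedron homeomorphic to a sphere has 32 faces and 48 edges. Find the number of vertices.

18

Here V − E + F = 2.
V = 2 + E − F = 2 + 48 − 32 = 18.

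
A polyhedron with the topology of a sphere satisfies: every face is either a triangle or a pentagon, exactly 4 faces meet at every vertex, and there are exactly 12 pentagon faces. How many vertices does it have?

30

Let x be the number of triangles; then F = 12 + x.
Edge–face incidences: 2E = 5·12 + 3·x = 60 + 3x.
Every vertex has degree 4, so 4V = 2E.
Euler: V − E + F = 2 ⇒ (2E)/4 − E + (12 + x) = 2.
Multiply by 8: 2·(2E) − 4·(2E) + 8·(12 + x) = 16, i.e. 96 + 8x − 2·(60 + 3x) = 16.
Collecting terms: 2x − 24 = 16, so 2x = 40, so x = 20.
Then 2E = 60 + 3·20 = 120, so E = 60, V = 2E/4 = 30, F = 12 + 20 = 32.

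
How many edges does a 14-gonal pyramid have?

A pyramid on an n-gon base has one n-gon and n triangles: V = 14 + 1 = 15, E = 2·14 = 28, F = 14 + 1 = 15.

28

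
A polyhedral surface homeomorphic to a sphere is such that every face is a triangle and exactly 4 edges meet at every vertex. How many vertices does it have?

Each face has 3 edges and each edge borders two faces, so 2E = 3F.
Each vertex has degree 4, so 4V = 2E and hence V = 3F/4.
Euler: V − E + F = 2 ⇒ (3F/4) − (3F/2) + F = 2.
Multiply by 8: (6 − 12 + 8)F = 16, i.e. 2F = 16.
So F = 8, E = 3·8/2 = 12, V = 3·8/4 = 6.

6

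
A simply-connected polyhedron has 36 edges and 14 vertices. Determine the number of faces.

24

Here V − E + F = 2.
F = 2 − V + E = 2 − 14 + 36 = 24.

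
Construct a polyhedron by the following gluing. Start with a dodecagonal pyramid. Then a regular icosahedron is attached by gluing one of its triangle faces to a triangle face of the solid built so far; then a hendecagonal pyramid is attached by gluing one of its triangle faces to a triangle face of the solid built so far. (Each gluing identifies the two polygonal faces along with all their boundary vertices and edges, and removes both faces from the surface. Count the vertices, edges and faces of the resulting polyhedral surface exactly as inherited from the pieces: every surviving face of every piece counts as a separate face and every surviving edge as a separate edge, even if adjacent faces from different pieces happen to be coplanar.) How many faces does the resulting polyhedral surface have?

41

A dodecagonal pyramid: V=13, E=24, F=13.
Attach a regular icosahedron (V=12, E=30, F=20) along a 3-gon: merge 3 vertices and 3 edges, delete both glued faces → V=22, E=51, F=31.
Attach a hendecagonal pyramid (V=12, E=22, F=12) along a 3-gon: merge 3 vertices and 3 edges, delete both glued faces → V=31, E=70, F=41.
Check: V − E + F = 31 − 70 + 41 = 2.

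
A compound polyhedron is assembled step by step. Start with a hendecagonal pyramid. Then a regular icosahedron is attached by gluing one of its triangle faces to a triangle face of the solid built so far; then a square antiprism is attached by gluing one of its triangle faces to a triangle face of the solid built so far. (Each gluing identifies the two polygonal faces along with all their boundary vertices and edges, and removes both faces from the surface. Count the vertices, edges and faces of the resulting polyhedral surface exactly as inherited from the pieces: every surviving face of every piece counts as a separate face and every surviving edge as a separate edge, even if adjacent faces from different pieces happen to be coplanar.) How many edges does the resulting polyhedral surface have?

62

A hendecagonal pyramid: V=12, E=22, F=12.
Attach a regular icosahedron (V=12, E=30, F=20) along a 3-gon: merge 3 vertices and 3 edges, delete both glued faces → V=21, E=49, F=30.
Attach a square antiprism (V=8, E=16, F=10) along a 3-gon: merge 3 vertices and 3 edges, delete both glued faces → V=26, E=62, F=38.
Check: V − E + F = 26 − 62 + 38 = 2.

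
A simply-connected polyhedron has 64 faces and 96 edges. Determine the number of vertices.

34

Here V − E + F = 2.
V = 2 + E − F = 2 + 96 − 64 = 34.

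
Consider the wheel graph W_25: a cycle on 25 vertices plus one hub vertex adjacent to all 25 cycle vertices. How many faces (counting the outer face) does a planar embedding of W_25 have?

W_25 has V = 25 + 1 = 26 vertices and E = 2·25 = 50 edges.
By Euler's formula F = 2 − V + E = 2 − 26 + 50 = 26.

26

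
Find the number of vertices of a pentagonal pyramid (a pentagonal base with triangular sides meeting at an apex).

A pyramid on an n-gon base has one n-gon and n triangles: V = 5 + 1 = 6, E = 2·5 = 10, F = 5 + 1 = 6.
Check: V − E + F = 6 − 10 + 6 = 2.

6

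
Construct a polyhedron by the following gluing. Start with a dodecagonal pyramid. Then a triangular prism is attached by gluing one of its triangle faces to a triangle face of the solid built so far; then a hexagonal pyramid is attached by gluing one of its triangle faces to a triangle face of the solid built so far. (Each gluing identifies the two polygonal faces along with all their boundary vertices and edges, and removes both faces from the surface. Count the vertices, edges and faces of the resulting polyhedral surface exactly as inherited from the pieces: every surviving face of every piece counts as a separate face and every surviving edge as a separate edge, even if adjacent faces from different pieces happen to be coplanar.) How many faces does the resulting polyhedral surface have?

A dodecagonal pyramid: V=13, E=24, F=13.
Attach a triangular prism (V=6, E=9, F=5) along a 3-gon: merge 3 vertices and 3 edges, delete both glued faces → V=16, E=30, F=16.
Attach a hexagonal pyramid (V=7, E=12, F=7) along a 3-gon: merge 3 vertices and 3 edges, delete both glued faces → V=20, E=39, F=21.
Check: V − E + F = 20 − 39 + 21 = 2.

21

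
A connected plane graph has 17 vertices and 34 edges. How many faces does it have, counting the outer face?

19

Euler's formula for a connected plane graph: V − E + F = 2, so F = 2 − 17 + 34 = 19.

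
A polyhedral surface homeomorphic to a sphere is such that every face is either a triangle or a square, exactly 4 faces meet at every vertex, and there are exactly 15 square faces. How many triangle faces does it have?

Let x be the number of triangles; then F = 15 + x.
Edge–face incidences: 2E = 4·15 + 3·x = 60 + 3x.
Every vertex has degree 4, so 4V = 2E.
Euler: V − E + F = 2 ⇒ (2E)/4 − E + (15 + x) = 2.
Multiply by 8: 2·(2E) − 4·(2E) + 8·(15 + x) = 16, i.e. 120 + 8x − 2·(60 + 3x) = 16.
Collecting terms: 2x = 16, so x = 8.
Then 2E = 60 + 3·8 = 84, so E = 42, V = 2E/4 = 21, F = 15 + 8 = 23.

8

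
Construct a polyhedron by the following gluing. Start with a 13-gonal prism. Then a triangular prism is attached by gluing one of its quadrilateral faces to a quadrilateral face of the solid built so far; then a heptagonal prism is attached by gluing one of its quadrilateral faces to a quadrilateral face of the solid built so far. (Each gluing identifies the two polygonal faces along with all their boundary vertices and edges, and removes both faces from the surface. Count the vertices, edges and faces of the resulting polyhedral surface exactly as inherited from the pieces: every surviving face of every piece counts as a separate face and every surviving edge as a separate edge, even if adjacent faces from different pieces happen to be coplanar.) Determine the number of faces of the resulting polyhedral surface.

A 13-gonal prism: V=26, E=39, F=15.
Attach a triangular prism (V=6, E=9, F=5) along a 4-gon: merge 4 vertices and 4 edges, delete both glued faces → V=28, E=44, F=18.
Attach a heptagonal prism (V=14, E=21, F=9) along a 4-gon: merge 4 vertices and 4 edges, delete both glued faces → V=38, E=61, F=25.
Check: V − E + F = 38 − 61 + 25 = 2.

25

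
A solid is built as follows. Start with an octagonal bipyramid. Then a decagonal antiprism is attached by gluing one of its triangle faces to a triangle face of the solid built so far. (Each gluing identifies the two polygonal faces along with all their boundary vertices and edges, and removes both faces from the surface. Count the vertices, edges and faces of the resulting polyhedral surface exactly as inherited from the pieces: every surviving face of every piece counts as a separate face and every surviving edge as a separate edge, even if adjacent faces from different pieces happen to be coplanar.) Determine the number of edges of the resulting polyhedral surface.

An octagonal bipyramid: V=10, E=24, F=16.
Attach a decagonal antiprism (V=20, E=40, F=22) along a 3-gon: merge 3 vertices and 3 edges, delete both glued faces → V=27, E=61, F=36.
Check: V − E + F = 27 − 61 + 36 = 2.

61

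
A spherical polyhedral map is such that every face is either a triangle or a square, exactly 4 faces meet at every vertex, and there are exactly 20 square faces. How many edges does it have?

52

Let x be the number of triangles; then F = 20 + x.
Edge–face incidences: 2E = 4·20 + 3·x = 80 + 3x.
Every vertex has degree 4, so 4V = 2E.
Euler: V − E + F = 2 ⇒ (2E)/4 − E + (20 + x) = 2.
Multiply by 8: 2·(2E) − 4·(2E) + 8·(20 + x) = 16, i.e. 160 + 8x − 2·(80 + 3x) = 16.
Collecting terms: 2x = 16, so x = 8.
Then 2E = 80 + 3·8 = 104, so E = 52, V = 2E/4 = 26, F = 20 + 8 = 28.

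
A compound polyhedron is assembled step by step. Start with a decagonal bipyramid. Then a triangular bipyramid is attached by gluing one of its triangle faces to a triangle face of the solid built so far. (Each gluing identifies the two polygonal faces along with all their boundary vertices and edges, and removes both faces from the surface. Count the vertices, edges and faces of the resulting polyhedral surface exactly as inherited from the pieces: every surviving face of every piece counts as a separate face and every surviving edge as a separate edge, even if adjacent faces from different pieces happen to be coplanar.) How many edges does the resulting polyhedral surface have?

36

A decagonal bipyramid: V=12, E=30, F=20.
Attach a triangular bipyramid (V=5, E=9, F=6) along a 3-gon: merge 3 vertices and 3 edges, delete both glued faces → V=14, E=36, F=24.
Check: V − E + F = 14 − 36 + 24 = 2.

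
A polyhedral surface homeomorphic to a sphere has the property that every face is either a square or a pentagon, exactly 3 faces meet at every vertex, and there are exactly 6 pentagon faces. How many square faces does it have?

Let x be the number of squares; then F = 6 + x.
Edge–face incidences: 2E = 5·6 + 4·x = 30 + 4x.
Every vertex has degree 3, so 3V = 2E.
Euler: V − E + F = 2 ⇒ (2E)/3 − E + (6 + x) = 2.
Multiply by 6: 2·(2E) − 3·(2E) + 6·(6 + x) = 12, i.e. 36 + 6x − (30 + 4x) = 12.
Collecting terms: 2x + 6 = 12, so 2x = 6, so x = 3.
Then 2E = 30 + 4·3 = 42, so E = 21, V = 2E/3 = 14, F = 6 + 3 = 9.

3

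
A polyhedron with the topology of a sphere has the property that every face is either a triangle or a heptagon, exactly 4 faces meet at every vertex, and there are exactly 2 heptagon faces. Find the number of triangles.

14

Let x be the number of triangles; then F = 2 + x.
Edge–face incidences: 2E = 7·2 + 3·x = 14 + 3x.
Every vertex has degree 4, so 4V = 2E.
Euler: V − E + F = 2 ⇒ (2E)/4 − E + (2 + x) = 2.
Multiply by 8: 2·(2E) − 4·(2E) + 8·(2 + x) = 16, i.e. 16 + 8x − 2·(14 + 3x) = 16.
Collecting terms: 2x − 12 = 16, so 2x = 28, so x = 14.
Then 2E = 14 + 3·14 = 56, so E = 28, V = 2E/4 = 14, F = 2 + 14 = 16.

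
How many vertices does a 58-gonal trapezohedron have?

118

The n-trapezohedron (dual of the n-antiprism) has V = 2·58 + 2 = 118, E = 4·58 = 232, F = 2·58 = 116.
Check: V − E + F = 118 − 232 + 116 = 2.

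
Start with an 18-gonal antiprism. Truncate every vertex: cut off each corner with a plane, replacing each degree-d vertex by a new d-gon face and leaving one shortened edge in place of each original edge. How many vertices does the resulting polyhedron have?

The base solid has V = 36, E = 72, F = 38.
Truncation replaces each original edge-end by a new vertex, so V′ = 2E = 144.
Each original edge survives, and each old vertex of degree d contributes d new edges; summing degrees gives Σd = 2E, so E′ = E + 2E = 3E = 216.
Each original face survives and each original vertex becomes one new face: F′ = F + V = 74.

144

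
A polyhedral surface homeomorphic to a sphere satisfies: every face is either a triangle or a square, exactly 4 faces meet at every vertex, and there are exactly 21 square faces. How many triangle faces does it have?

8

Let x be the number of triangles; then F = 21 + x.
Edge–face incidences: 2E = 4·21 + 3·x = 84 + 3x.
Every vertex has degree 4, so 4V = 2E.
Euler: V − E + F = 2 ⇒ (2E)/4 − E + (21 + x) = 2.
Multiply by 8: 2·(2E) − 4·(2E) + 8·(21 + x) = 16, i.e. 168 + 8x − 2·(84 + 3x) = 16.
Collecting terms: 2x = 16, so x = 8.
Then 2E = 84 + 3·8 = 108, so E = 54, V = 2E/4 = 27, F = 21 + 8 = 29.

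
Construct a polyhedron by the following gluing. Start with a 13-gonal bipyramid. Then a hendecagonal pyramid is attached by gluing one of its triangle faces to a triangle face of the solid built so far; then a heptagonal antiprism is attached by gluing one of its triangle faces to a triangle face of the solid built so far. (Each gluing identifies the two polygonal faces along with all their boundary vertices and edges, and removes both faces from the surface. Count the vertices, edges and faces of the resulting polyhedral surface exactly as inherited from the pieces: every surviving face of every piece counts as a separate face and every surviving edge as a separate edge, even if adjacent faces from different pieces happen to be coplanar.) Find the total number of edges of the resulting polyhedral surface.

A 13-gonal bipyramid: V=15, E=39, F=26.
Attach a hendecagonal pyramid (V=12, E=22, F=12) along a 3-gon: merge 3 vertices and 3 edges, delete both glued faces → V=24, E=58, F=36.
Attach a heptagonal antiprism (V=14, E=28, F=16) along a 3-gon: merge 3 vertices and 3 edges, delete both glued faces → V=35, E=83, F=50.
Check: V − E + F = 35 − 83 + 50 = 2.

83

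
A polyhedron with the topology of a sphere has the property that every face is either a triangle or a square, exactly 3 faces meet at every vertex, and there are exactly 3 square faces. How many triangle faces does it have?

2

Let x be the number of triangles; then F = 3 + x.
Edge–face incidences: 2E = 4·3 + 3·x = 12 + 3x.
Every vertex has degree 3, so 3V = 2E.
Euler: V − E + F = 2 ⇒ (2E)/3 − E + (3 + x) = 2.
Multiply by 6: 2·(2E) − 3·(2E) + 6·(3 + x) = 12, i.e. 18 + 6x − (12 + 3x) = 12.
Collecting terms: 3x + 6 = 12, so 3x = 6, so x = 2.
Then 2E = 12 + 3·2 = 18, so E = 9, V = 2E/3 = 6, F = 3 + 2 = 5.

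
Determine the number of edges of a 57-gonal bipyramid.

171

A bipyramid over an n-gon has 2n triangular faces and n + 2 vertices: V = 57 + 2 = 59, E = 3·57 = 171, F = 2·57 = 114.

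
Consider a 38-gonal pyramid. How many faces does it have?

39

A pyramid on an n-gon base has one n-gon and n triangles: V = 38 + 1 = 39, E = 2·38 = 76, F = 38 + 1 = 39.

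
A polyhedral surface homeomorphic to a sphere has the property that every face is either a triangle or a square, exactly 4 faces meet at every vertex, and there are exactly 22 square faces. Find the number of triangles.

8

Let x be the number of triangles; then F = 22 + x.
Edge–face incidences: 2E = 4·22 + 3·x = 88 + 3x.
Every vertex has degree 4, so 4V = 2E.
Euler: V − E + F = 2 ⇒ (2E)/4 − E + (22 + x) = 2.
Multiply by 8: 2·(2E) − 4·(2E) + 8·(22 + x) = 16, i.e. 176 + 8x − 2·(88 + 3x) = 16.
Collecting terms: 2x = 16, so x = 8.
Then 2E = 88 + 3·8 = 112, so E = 56, V = 2E/4 = 28, F = 22 + 8 = 30.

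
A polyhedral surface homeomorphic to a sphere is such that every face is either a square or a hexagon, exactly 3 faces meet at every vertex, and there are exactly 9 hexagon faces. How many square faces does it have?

Let x be the number of squares; then F = 9 + x.
Edge–face incidences: 2E = 6·9 + 4·x = 54 + 4x.
Every vertex has degree 3, so 3V = 2E.
Euler: V − E + F = 2 ⇒ (2E)/3 − E + (9 + x) = 2.
Multiply by 6: 2·(2E) − 3·(2E) + 6·(9 + x) = 12, i.e. 54 + 6x − (54 + 4x) = 12.
Collecting terms: 2x = 12, so x = 6.
Then 2E = 54 + 4·6 = 78, so E = 39, V = 2E/3 = 26, F = 9 + 6 = 15.

6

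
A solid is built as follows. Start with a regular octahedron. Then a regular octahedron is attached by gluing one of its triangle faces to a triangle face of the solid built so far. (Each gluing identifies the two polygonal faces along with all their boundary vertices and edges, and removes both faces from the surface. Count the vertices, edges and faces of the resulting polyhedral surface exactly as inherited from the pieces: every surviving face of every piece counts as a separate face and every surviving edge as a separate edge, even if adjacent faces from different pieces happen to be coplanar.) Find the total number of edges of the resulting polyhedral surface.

A regular octahedron: V=6, E=12, F=8.
Attach a regular octahedron (V=6, E=12, F=8) along a 3-gon: merge 3 vertices and 3 edges, delete both glued faces → V=9, E=21, F=14.
Check: V − E + F = 9 − 21 + 14 = 2.

21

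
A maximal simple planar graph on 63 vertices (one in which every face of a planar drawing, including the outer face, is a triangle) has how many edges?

In a plane triangulation 3F = 2E and V − E + F = 2, so E = 3V − 6 = 3·63 − 6 = 183.

183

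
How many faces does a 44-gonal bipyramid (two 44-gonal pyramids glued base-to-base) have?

88

A bipyramid over an n-gon has 2n triangular faces and n + 2 vertices: V = 44 + 2 = 46, E = 3·44 = 132, F = 2·44 = 88.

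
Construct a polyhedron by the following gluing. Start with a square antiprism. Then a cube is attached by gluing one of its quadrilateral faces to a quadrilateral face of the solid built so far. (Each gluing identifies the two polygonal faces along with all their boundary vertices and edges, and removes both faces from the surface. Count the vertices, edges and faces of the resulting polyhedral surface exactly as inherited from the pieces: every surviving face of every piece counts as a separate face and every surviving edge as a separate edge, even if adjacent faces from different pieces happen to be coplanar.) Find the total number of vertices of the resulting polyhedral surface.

12

A square antiprism: V=8, E=16, F=10.
Attach a cube (V=8, E=12, F=6) along a 4-gon: merge 4 vertices and 4 edges, delete both glued faces → V=12, E=24, F=14.
Check: V − E + F = 12 − 24 + 14 = 2.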